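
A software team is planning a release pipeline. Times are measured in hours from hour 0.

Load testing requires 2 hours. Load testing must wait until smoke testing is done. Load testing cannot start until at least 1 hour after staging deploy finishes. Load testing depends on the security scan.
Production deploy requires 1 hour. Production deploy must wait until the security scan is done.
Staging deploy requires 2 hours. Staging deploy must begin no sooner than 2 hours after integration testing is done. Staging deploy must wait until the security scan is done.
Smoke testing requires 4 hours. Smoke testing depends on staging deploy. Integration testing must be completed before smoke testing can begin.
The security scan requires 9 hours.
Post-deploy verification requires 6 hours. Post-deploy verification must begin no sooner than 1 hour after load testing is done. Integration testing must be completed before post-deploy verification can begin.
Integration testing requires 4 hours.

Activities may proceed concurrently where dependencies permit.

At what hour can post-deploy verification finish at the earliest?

24

The security scan can start immediately at hour 0; it finishes at hour 9.
Nothing blocks integration testing, so it runs from hour 0 to hour 4.
Staging deploy needs all of integration testing (finishes hour 4, plus 2-hour gap → hour 6); the security scan (finishes hour 9). That puts its earliest start at hour 9; it finishes at 9 + 2 = hour 11.
For smoke testing: staging deploy (finishes hour 11); integration testing (finishes hour 4). Taking the maximum gives a start of hour 11, and it finishes at 11 + 4 = hour 15.
Load testing needs all of smoke testing (finishes hour 15); staging deploy (finishes hour 11, plus 1-hour gap → hour 12); the security scan (finishes hour 9). That puts its earliest start at hour 15; it finishes at 15 + 2 = hour 17.
Post-deploy verification has to wait for load testing (finishes hour 17, plus 1-hour gap → hour 18); integration testing (finishes hour 4). The latest of these is hour 18, so post-deploy verification runs hour 18 to 18 + 6 = hour 24.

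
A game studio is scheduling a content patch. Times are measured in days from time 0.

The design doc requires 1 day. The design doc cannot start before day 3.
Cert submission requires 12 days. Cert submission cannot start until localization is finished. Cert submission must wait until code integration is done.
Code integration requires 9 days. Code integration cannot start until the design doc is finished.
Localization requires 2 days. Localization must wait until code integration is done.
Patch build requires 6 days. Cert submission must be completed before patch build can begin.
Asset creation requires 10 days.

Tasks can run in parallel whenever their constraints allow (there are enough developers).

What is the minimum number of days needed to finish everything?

33

Asset creation can start immediately at day 0; it finishes at day 10.
After its own release at day 3, the design doc can start at day 3 and finishes at day 4.
Code integration waits on the design doc (finishes day 4), so it starts at day 4 and finishes at 4 + 9 = day 13.
Localization waits on code integration (finishes day 13), so it starts at day 13 and finishes at 13 + 2 = day 15.
Cert submission cannot start until localization (finishes day 15); code integration (finishes day 13). The controlling bound is day 15, so cert submission finishes at 15 + 12 = day 27.
Patch build waits on cert submission (finishes day 27), so it starts at day 27 and finishes at 27 + 6 = day 33.
All tasks are finished once the last one completes. Finish times: The design doc at 4, Asset creation at 10, Code integration at 13, Localization at 15, Cert submission at 27, Patch build at 33. The latest is day 33.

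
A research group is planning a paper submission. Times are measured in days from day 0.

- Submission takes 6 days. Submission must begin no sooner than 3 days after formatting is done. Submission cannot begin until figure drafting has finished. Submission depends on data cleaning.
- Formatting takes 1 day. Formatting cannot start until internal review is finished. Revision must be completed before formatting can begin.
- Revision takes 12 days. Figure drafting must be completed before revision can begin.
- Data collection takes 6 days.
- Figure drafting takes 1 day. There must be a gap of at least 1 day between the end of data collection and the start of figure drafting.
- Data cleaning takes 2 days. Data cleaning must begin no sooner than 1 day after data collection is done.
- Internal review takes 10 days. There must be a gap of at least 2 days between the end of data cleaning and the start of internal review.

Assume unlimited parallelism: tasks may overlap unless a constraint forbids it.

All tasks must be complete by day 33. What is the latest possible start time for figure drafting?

10

Submission must finish by day 33; it takes 6 days, so it must start by 33 − 6 = day 27.
Since submission (must start by day 27, minus 3-day gap → day 24) depends on it, formatting must finish by day 24. Backing off its 1-day duration gives a latest start of day 23.
Since formatting (must start by day 23) depends on it, revision must finish by day 23. Backing off its 12-day duration gives a latest start of day 11.
For figure drafting: revision (must start by day 11); submission (must start by day 27). The most restrictive is day 11; with a 1-day duration, figure drafting must start by day 10.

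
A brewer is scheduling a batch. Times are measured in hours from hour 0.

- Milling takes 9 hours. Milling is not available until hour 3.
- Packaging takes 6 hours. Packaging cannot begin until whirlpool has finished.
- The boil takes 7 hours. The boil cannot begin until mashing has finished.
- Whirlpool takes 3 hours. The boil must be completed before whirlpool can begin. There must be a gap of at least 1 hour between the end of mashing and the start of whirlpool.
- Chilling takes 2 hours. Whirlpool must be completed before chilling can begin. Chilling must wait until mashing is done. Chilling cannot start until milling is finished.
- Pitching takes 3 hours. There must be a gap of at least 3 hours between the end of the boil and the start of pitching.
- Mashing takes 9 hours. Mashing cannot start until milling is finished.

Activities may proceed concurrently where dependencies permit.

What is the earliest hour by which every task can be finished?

37

Milling cannot begin until its own release at hour 3. It runs from hour 3 to 3 + 9 = hour 12.
After milling (finishes hour 12), mashing can start at hour 12 and finishes at hour 21.
The boil cannot begin until mashing (finishes hour 21). It runs from hour 21 to 21 + 7 = hour 28.
After the boil (finishes hour 28, plus 3-hour gap → hour 31), pitching can start at hour 31 and finishes at hour 34.
Whirlpool has to wait for the boil (finishes hour 28); mashing (finishes hour 21, plus 1-hour gap → hour 22). The latest of these is hour 28, so whirlpool runs hour 28 to 28 + 3 = hour 31.
Packaging waits on whirlpool (finishes hour 31), so it starts at hour 31 and finishes at 31 + 6 = hour 37.
Chilling has to wait for whirlpool (finishes hour 31); mashing (finishes hour 21); milling (finishes hour 12). The latest of these is hour 31, so chilling runs hour 31 to 31 + 2 = hour 33.
All tasks are finished once the last one completes. Finish times: Milling at 12, Mashing at 21, The boil at 28, Whirlpool at 31, Chilling at 33, Pitching at 34, Packaging at 37. The latest is hour 37.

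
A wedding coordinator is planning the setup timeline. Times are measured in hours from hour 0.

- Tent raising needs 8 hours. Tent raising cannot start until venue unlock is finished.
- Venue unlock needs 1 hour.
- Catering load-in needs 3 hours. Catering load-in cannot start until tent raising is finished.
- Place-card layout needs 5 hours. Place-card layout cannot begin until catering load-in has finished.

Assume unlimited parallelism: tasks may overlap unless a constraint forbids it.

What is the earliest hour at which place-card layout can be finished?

17

Venue unlock has no prerequisites, so it starts at hour 0 and finishes at hour 1.
Tent raising cannot begin until venue unlock (finishes hour 1). It runs from hour 1 to 1 + 8 = hour 9.
Catering load-in waits on tent raising (finishes hour 9), so it starts at hour 9 and finishes at 9 + 3 = hour 12.
Place-card layout waits on catering load-in (finishes hour 12), so it starts at hour 12 and finishes at 12 + 5 = hour 17.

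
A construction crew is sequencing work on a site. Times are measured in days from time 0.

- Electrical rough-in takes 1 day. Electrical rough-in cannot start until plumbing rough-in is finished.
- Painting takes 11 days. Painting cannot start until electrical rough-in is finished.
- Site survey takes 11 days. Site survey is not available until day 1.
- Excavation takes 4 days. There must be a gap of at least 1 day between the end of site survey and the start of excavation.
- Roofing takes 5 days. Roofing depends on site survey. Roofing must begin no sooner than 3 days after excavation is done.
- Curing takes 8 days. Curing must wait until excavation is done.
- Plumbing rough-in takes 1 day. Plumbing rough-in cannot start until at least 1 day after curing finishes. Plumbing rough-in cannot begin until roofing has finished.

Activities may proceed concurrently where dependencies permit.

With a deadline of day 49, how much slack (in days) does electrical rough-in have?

10

Site survey cannot begin until its own release at day 1. It runs from day 1 to 1 + 11 = day 12.
After site survey (finishes day 12, plus 1-day gap → day 13), excavation can start at day 13 and finishes at day 17.
For roofing: site survey (finishes day 12); excavation (finishes day 17, plus 3-day gap → day 20). Taking the maximum gives a start of day 20, and it finishes at 20 + 5 = day 25.
After excavation (finishes day 17), curing can start at day 17 and finishes at day 25.
Plumbing rough-in cannot start until curing (finishes day 25, plus 1-day gap → day 26); roofing (finishes day 25). The controlling bound is day 26, so plumbing rough-in finishes at 26 + 1 = day 27.
Electrical rough-in waits on plumbing rough-in (finishes day 27), so it starts at day 27 and finishes at 27 + 1 = day 28.

Working backward from the deadline:
Painting has no dependents, so it just needs to finish by day 49. Starting by 49 − 11 = day 38 achieves that.
Electrical rough-in must finish before painting (must start by day 38). With a 1-day duration, electrical rough-in must start by 38 − 1 = day 37.
So electrical rough-in can start as early as day 27 and as late as day 37, giving 37 − 27 = 10 days of slack.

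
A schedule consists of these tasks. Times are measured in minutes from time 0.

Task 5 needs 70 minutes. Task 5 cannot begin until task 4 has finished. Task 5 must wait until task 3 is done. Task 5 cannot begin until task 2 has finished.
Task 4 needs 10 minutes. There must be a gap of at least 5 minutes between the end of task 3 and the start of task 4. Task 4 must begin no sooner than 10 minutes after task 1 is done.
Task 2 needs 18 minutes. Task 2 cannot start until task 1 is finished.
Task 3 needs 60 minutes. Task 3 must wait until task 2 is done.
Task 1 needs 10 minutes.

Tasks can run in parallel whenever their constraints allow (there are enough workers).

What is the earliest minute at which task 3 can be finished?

88

Nothing blocks task 1, so it runs from minute 0 to minute 10.
Task 2 cannot begin until task 1 (finishes minute 10). It runs from minute 10 to 10 + 18 = minute 28.
Task 3 cannot begin until task 2 (finishes minute 28). It runs from minute 28 to 28 + 60 = minute 88.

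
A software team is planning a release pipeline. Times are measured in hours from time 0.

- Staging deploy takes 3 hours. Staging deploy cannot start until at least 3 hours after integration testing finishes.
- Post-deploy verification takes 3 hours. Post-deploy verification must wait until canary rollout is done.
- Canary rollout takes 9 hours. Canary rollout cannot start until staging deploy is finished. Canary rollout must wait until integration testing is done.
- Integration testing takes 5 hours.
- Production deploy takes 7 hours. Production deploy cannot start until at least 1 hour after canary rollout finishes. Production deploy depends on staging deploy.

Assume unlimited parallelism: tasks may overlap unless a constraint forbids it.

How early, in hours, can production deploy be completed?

Integration testing has no prerequisites, so it starts at hour 0 and finishes at hour 5.
After integration testing (finishes hour 5, plus 3-hour gap → hour 8), staging deploy can start at hour 8 and finishes at hour 11.
Canary rollout has to wait for staging deploy (finishes hour 11); integration testing (finishes hour 5). The latest of these is hour 11, so canary rollout runs hour 11 to 11 + 9 = hour 20.
Production deploy has to wait for canary rollout (finishes hour 20, plus 1-hour gap → hour 21); staging deploy (finishes hour 11). The latest of these is hour 21, so production deploy runs hour 21 to 21 + 7 = hour 28.

28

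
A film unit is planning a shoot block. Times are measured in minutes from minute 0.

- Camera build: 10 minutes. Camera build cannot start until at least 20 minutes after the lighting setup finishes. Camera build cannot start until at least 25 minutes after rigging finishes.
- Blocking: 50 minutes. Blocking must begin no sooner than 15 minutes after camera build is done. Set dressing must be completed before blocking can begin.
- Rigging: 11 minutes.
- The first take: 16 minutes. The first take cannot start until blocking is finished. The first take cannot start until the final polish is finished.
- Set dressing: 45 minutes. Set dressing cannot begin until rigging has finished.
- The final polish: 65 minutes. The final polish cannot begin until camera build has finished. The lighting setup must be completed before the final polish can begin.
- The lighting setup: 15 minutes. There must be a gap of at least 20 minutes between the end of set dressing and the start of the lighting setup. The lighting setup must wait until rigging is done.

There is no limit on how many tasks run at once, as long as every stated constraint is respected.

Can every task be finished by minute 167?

No

Nothing blocks rigging, so it runs from minute 0 to minute 11.
Set dressing cannot begin until rigging (finishes minute 11). It runs from minute 11 to 11 + 45 = minute 56.
The lighting setup needs all of set dressing (finishes minute 56, plus 20-minute gap → minute 76); rigging (finishes minute 11). That puts its earliest start at minute 76; it finishes at 76 + 15 = minute 91.
Camera build needs all of the lighting setup (finishes minute 91, plus 20-minute gap → minute 111); rigging (finishes minute 11, plus 25-minute gap → minute 36). That puts its earliest start at minute 111; it finishes at 111 + 10 = minute 121.
The final polish has to wait for camera build (finishes minute 121); the lighting setup (finishes minute 91). The latest of these is minute 121, so the final polish runs minute 121 to 121 + 65 = minute 186.
Blocking needs all of camera build (finishes minute 121, plus 15-minute gap → minute 136); set dressing (finishes minute 56). That puts its earliest start at minute 136; it finishes at 136 + 50 = minute 186.
The first take needs all of blocking (finishes minute 186); the final polish (finishes minute 186). That puts its earliest start at minute 186; it finishes at 186 + 16 = minute 202.
The earliest everything can be done is minute 202, which is after the deadline of 167, so it is not possible.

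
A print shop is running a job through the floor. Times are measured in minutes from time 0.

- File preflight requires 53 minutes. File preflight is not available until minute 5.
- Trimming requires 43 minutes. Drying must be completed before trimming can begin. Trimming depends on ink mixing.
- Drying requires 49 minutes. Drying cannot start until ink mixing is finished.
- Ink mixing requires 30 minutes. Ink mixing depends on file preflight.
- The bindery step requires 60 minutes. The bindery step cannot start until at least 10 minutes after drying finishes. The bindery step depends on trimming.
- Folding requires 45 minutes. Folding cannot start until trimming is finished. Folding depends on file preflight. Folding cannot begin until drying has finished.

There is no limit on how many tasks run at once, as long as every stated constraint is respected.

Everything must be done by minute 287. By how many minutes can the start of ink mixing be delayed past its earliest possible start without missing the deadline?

47

File preflight cannot begin until its own release at minute 5. It runs from minute 5 to 5 + 53 = minute 58.
Ink mixing waits on file preflight (finishes minute 58), so it starts at minute 58 and finishes at 58 + 30 = minute 88.

Working backward from the deadline:
Folding must finish by minute 287; it takes 45 minutes, so it must start by 287 − 45 = minute 242.
The bindery step must finish by minute 287; it takes 60 minutes, so it must start by 287 − 60 = minute 227.
Trimming has several dependents: folding (must start by minute 242); the bindery step (must start by minute 227). The earliest of those limits is minute 227, so trimming must start by 227 − 43 = minute 184.
Drying has several dependents: trimming (must start by minute 184); folding (must start by minute 242); the bindery step (must start by minute 227, minus 10-minute gap → minute 217). The earliest of those limits is minute 184, so drying must start by 184 − 49 = minute 135.
Ink mixing feeds drying (must start by minute 135); trimming (must start by minute 184). Taking the minimum, ink mixing must finish by minute 135 and start by 135 − 30 = minute 105.
So ink mixing can start as early as minute 58 and as late as minute 105, giving 105 − 58 = 47 minutes of slack.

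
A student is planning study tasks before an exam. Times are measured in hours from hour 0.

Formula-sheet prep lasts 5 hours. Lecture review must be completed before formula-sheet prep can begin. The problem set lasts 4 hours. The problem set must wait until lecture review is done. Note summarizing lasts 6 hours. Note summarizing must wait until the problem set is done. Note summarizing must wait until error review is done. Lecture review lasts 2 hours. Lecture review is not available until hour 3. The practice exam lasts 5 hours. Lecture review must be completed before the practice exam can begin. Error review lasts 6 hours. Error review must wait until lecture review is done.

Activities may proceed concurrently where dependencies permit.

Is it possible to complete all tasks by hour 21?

Yes

Lecture review cannot begin until its own release at hour 3. It runs from hour 3 to 3 + 2 = hour 5.
After lecture review (finishes hour 5), formula-sheet prep can start at hour 5 and finishes at hour 10.
Error review cannot begin until lecture review (finishes hour 5). It runs from hour 5 to 5 + 6 = hour 11.
After lecture review (finishes hour 5), the practice exam can start at hour 5 and finishes at hour 10.
The problem set cannot begin until lecture review (finishes hour 5). It runs from hour 5 to 5 + 4 = hour 9.
For note summarizing: the problem set (finishes hour 9); error review (finishes hour 11). Taking the maximum gives a start of hour 11, and it finishes at 11 + 6 = hour 17.
Every task is finished by hour 17, which is no later than the deadline of 21, so the schedule is feasible.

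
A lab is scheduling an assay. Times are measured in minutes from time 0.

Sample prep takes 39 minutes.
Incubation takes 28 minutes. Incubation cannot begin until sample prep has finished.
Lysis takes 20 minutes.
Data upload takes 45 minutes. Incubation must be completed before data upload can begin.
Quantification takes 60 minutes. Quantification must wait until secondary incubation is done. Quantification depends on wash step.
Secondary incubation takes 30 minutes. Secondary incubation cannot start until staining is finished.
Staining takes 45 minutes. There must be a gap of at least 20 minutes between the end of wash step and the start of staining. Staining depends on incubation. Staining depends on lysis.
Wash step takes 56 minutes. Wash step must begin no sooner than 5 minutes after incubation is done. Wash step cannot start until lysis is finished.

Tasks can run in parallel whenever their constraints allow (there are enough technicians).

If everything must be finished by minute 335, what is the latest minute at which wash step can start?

To finish by minute 335, quantification (duration 60) must start no later than minute 275.
Secondary incubation has to be done before quantification (must start by minute 275). That means finishing by minute 275, i.e. starting by 275 − 30 = minute 245.
Staining must finish before secondary incubation (must start by minute 245). With a 45-minute duration, staining must start by 245 − 45 = minute 200.
For wash step: staining (must start by minute 200, minus 20-minute gap → minute 180); quantification (must start by minute 275). The most restrictive is minute 180; with a 56-minute duration, wash step must start by minute 124.

124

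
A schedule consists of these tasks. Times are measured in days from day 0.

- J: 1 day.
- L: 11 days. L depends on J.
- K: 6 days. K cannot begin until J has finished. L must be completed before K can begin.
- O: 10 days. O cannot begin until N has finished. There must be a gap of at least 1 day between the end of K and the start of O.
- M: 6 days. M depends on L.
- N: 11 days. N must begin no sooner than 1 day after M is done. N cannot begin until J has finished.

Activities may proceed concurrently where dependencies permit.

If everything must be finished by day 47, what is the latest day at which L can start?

8

O has no dependents, so it just needs to finish by day 47. Starting by 47 − 10 = day 37 achieves that.
Since O (must start by day 37, minus 1-day gap → day 36) depends on it, K must finish by day 36. Backing off its 6-day duration gives a latest start of day 30.
N feeds into O (must start by day 37); so N must finish by day 37 and therefore start by day 26.
M feeds into N (must start by day 26, minus 1-day gap → day 25); so M must finish by day 25 and therefore start by day 19.
L feeds K (must start by day 30); M (must start by day 19). Taking the minimum, L must finish by day 19 and start by 19 − 11 = day 8.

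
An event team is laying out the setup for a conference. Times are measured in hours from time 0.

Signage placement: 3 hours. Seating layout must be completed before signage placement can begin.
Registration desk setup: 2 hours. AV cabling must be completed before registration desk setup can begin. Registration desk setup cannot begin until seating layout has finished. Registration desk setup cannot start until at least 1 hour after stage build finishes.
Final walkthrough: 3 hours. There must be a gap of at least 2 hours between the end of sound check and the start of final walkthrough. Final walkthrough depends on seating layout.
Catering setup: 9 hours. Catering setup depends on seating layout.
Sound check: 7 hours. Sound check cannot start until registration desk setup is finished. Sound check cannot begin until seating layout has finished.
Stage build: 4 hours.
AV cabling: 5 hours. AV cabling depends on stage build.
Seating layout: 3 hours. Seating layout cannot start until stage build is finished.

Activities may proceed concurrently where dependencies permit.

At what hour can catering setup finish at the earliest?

Stage build can start immediately at hour 0; it finishes at hour 4.
Seating layout waits on stage build (finishes hour 4), so it starts at hour 4 and finishes at 4 + 3 = hour 7.
After seating layout (finishes hour 7), catering setup can start at hour 7 and finishes at hour 16.

16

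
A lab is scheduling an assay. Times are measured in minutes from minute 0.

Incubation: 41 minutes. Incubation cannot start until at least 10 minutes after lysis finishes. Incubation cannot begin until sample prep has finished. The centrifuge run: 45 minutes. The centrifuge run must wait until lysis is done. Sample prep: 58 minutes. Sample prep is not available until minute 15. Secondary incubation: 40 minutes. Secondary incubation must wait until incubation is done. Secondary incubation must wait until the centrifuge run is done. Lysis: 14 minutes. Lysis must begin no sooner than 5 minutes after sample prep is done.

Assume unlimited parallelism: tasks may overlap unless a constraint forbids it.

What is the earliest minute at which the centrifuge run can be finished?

137

Sample prep waits on its own release at minute 15, so it starts at minute 15 and finishes at 15 + 58 = minute 73.
Lysis cannot begin until sample prep (finishes minute 73, plus 5-minute gap → minute 78). It runs from minute 78 to 78 + 14 = minute 92.
The centrifuge run waits on lysis (finishes minute 92), so it starts at minute 92 and finishes at 92 + 45 = minute 137.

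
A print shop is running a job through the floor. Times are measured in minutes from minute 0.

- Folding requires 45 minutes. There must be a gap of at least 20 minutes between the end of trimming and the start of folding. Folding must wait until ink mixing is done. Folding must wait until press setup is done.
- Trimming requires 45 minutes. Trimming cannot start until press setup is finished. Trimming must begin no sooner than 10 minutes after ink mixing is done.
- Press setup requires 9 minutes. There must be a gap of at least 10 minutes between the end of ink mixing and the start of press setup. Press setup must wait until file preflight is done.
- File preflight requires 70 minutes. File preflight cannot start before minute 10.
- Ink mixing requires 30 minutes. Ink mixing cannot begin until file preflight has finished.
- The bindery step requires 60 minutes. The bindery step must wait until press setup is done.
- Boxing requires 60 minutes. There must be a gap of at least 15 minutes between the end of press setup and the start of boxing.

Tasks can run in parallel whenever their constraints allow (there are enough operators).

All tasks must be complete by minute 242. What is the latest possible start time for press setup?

To finish by minute 242, folding (duration 45) must start no later than minute 197.
Trimming must finish before folding (must start by minute 197, minus 20-minute gap → minute 177). With a 45-minute duration, trimming must start by 177 − 45 = minute 132.
The bindery step has no dependents, so it just needs to finish by minute 242. Starting by 242 − 60 = minute 182 achieves that.
Boxing must finish by minute 242; it takes 60 minutes, so it must start by 242 − 60 = minute 182.
Press setup has several dependents: trimming (must start by minute 132); folding (must start by minute 197); the bindery step (must start by minute 182); boxing (must start by minute 182, minus 15-minute gap → minute 167). The earliest of those limits is minute 132, so press setup must start by 132 − 9 = minute 123.

123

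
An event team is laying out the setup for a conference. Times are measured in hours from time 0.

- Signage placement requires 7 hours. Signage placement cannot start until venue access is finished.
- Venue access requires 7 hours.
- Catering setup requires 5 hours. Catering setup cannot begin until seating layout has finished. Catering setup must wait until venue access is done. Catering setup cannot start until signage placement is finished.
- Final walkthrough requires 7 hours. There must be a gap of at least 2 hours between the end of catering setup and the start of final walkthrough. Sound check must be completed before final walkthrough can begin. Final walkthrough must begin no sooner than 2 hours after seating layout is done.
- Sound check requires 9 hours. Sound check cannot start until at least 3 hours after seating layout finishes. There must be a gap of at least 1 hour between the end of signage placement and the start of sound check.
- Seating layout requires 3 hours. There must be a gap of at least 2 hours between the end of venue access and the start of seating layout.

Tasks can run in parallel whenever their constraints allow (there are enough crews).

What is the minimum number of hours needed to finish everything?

Venue access can start immediately at hour 0; it finishes at hour 7.
Signage placement waits on venue access (finishes hour 7), so it starts at hour 7 and finishes at 7 + 7 = hour 14.
Seating layout cannot begin until venue access (finishes hour 7, plus 2-hour gap → hour 9). It runs from hour 9 to 9 + 3 = hour 12.
Sound check needs all of seating layout (finishes hour 12, plus 3-hour gap → hour 15); signage placement (finishes hour 14, plus 1-hour gap → hour 15). That puts its earliest start at hour 15; it finishes at 15 + 9 = hour 24.
Catering setup has to wait for seating layout (finishes hour 12); venue access (finishes hour 7); signage placement (finishes hour 14). The latest of these is hour 14, so catering setup runs hour 14 to 14 + 5 = hour 19.
Final walkthrough cannot start until catering setup (finishes hour 19, plus 2-hour gap → hour 21); sound check (finishes hour 24); seating layout (finishes hour 12, plus 2-hour gap → hour 14). The controlling bound is hour 24, so final walkthrough finishes at 24 + 7 = hour 31.
All tasks are finished once the last one completes. Finish times: Venue access at 7, Seating layout at 12, Signage placement at 14, Catering setup at 19, Sound check at 24, Final walkthrough at 31. The latest is hour 31.

31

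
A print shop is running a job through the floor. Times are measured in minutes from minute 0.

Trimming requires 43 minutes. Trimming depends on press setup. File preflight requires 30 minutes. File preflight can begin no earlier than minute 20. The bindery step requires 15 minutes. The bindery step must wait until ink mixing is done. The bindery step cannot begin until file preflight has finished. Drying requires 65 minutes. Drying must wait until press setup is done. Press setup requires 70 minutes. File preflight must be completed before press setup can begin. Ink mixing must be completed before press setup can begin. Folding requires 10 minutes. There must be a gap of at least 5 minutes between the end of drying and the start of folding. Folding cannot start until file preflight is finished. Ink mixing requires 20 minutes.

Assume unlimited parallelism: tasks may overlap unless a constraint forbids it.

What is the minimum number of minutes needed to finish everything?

200

Ink mixing has no prerequisites, so it starts at minute 0 and finishes at minute 20.
File preflight cannot begin until its own release at minute 20. It runs from minute 20 to 20 + 30 = minute 50.
The bindery step needs all of ink mixing (finishes minute 20); file preflight (finishes minute 50). That puts its earliest start at minute 50; it finishes at 50 + 15 = minute 65.
Press setup has to wait for file preflight (finishes minute 50); ink mixing (finishes minute 20). The latest of these is minute 50, so press setup runs minute 50 to 50 + 70 = minute 120.
After press setup (finishes minute 120), trimming can start at minute 120 and finishes at minute 163.
After press setup (finishes minute 120), drying can start at minute 120 and finishes at minute 185.
Folding has to wait for drying (finishes minute 185, plus 5-minute gap → minute 190); file preflight (finishes minute 50). The latest of these is minute 190, so folding runs minute 190 to 190 + 10 = minute 200.
All tasks are finished once the last one completes. Finish times: File preflight at 50, Ink mixing at 20, Press setup at 120, Drying at 185, Trimming at 163, Folding at 200, The bindery step at 65. The latest is minute 200.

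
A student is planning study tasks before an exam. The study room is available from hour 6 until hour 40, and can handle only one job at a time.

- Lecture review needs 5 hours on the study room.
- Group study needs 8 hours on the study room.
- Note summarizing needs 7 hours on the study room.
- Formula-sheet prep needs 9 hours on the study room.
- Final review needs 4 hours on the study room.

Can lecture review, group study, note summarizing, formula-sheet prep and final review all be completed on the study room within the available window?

Yes

The study room window is 40 − 6 = 34 hours.
Running back to back, the jobs need 5 + 8 + 7 + 9 + 4 = 33 hours on the study room.
Since 33 ≤ 34, they fit within the window.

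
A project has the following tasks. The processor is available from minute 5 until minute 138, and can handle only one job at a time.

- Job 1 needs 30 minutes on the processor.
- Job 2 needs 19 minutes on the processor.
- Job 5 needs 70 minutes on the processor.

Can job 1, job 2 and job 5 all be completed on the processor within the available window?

The processor window is 138 − 5 = 133 minutes.
Running back to back, the jobs need 30 + 19 + 70 = 119 minutes on the processor.
Since 119 ≤ 133, they fit within the window.

Yes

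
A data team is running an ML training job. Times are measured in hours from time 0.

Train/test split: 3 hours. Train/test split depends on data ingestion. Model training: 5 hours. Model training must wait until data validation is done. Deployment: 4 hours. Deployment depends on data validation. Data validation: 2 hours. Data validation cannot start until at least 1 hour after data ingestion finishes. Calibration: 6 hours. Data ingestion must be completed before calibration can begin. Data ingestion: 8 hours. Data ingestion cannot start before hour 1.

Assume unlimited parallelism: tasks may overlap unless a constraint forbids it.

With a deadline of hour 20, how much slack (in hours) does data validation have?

3

Data ingestion waits on its own release at hour 1, so it starts at hour 1 and finishes at 1 + 8 = hour 9.
After data ingestion (finishes hour 9, plus 1-hour gap → hour 10), data validation can start at hour 10 and finishes at hour 12.

Working backward from the deadline:
Model training must finish by hour 20; it takes 5 hours, so it must start by 20 − 5 = hour 15.
Deployment has no dependents, so it just needs to finish by hour 20. Starting by 20 − 4 = hour 16 achieves that.
For data validation: model training (must start by hour 15); deployment (must start by hour 16). The most restrictive is hour 15; with a 2-hour duration, data validation must start by hour 13.
So data validation can start as early as hour 10 and as late as hour 13, giving 13 − 10 = 3 hours of slack.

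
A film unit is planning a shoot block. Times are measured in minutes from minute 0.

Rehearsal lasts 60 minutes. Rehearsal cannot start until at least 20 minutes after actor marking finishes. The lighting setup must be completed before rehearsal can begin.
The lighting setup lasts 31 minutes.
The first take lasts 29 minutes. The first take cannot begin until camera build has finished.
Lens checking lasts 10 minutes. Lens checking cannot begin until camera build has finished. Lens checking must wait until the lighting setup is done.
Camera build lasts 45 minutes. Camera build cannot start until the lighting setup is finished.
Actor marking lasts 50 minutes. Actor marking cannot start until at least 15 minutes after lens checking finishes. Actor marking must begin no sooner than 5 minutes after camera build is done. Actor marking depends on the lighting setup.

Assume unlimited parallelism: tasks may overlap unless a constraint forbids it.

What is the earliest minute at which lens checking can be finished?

The lighting setup has no prerequisites, so it starts at minute 0 and finishes at minute 31.
Camera build cannot begin until the lighting setup (finishes minute 31). It runs from minute 31 to 31 + 45 = minute 76.
Lens checking cannot start until camera build (finishes minute 76); the lighting setup (finishes minute 31). The controlling bound is minute 76, so lens checking finishes at 76 + 10 = minute 86.

86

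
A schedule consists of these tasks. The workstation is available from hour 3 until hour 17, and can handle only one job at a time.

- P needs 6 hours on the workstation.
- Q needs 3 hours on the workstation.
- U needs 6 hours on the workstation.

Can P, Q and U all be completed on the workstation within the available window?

The workstation window is 17 − 3 = 14 hours.
Running back to back, the jobs need 6 + 3 + 6 = 15 hours on the workstation.
Since 15 > 14, they cannot all fit.

No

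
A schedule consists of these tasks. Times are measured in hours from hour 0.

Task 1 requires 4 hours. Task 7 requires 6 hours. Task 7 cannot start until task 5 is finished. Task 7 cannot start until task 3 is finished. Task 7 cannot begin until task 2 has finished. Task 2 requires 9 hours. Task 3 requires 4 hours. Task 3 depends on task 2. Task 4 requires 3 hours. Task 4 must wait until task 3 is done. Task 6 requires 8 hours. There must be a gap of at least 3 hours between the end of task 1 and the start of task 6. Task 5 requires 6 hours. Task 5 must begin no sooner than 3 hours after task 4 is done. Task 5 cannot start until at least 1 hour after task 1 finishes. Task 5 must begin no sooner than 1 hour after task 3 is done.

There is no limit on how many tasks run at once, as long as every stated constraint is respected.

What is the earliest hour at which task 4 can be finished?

16

Task 2 has no prerequisites, so it starts at hour 0 and finishes at hour 9.
After task 2 (finishes hour 9), task 3 can start at hour 9 and finishes at hour 13.
After task 3 (finishes hour 13), task 4 can start at hour 13 and finishes at hour 16.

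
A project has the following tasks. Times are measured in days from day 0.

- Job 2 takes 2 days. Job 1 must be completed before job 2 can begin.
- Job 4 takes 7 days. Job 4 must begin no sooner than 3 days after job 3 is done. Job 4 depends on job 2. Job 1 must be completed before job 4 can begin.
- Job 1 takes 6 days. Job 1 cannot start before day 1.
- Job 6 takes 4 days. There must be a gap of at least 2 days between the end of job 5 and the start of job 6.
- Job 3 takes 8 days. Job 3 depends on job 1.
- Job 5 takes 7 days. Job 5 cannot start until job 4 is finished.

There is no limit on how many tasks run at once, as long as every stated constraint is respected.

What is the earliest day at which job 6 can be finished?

Job 1 waits on its own release at day 1, so it starts at day 1 and finishes at 1 + 6 = day 7.
Job 3 cannot begin until job 1 (finishes day 7). It runs from day 7 to 7 + 8 = day 15.
Job 2 waits on job 1 (finishes day 7), so it starts at day 7 and finishes at 7 + 2 = day 9.
Job 4 needs all of job 3 (finishes day 15, plus 3-day gap → day 18); job 2 (finishes day 9); job 1 (finishes day 7). That puts its earliest start at day 18; it finishes at 18 + 7 = day 25.
Job 5 waits on job 4 (finishes day 25), so it starts at day 25 and finishes at 25 + 7 = day 32.
Job 6 waits on job 5 (finishes day 32, plus 2-day gap → day 34), so it starts at day 34 and finishes at 34 + 4 = day 38.

38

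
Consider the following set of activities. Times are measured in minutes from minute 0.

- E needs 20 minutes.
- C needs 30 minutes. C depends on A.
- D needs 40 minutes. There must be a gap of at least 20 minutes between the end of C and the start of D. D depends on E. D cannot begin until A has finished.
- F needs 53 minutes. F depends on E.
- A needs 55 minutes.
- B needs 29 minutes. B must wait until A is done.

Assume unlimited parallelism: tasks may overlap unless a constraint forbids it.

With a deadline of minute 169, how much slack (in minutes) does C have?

24

A has no prerequisites, so it starts at minute 0 and finishes at minute 55.
C waits on A (finishes minute 55), so it starts at minute 55 and finishes at 55 + 30 = minute 85.

Working backward from the deadline:
Nothing follows D; the deadline of minute 169 is its only limit. It must start by 169 − 40 = minute 129.
C must finish before D (must start by minute 129, minus 20-minute gap → minute 109). With a 30-minute duration, C must start by 109 − 30 = minute 79.
So C can start as early as minute 55 and as late as minute 79, giving 79 − 55 = 24 minutes of slack.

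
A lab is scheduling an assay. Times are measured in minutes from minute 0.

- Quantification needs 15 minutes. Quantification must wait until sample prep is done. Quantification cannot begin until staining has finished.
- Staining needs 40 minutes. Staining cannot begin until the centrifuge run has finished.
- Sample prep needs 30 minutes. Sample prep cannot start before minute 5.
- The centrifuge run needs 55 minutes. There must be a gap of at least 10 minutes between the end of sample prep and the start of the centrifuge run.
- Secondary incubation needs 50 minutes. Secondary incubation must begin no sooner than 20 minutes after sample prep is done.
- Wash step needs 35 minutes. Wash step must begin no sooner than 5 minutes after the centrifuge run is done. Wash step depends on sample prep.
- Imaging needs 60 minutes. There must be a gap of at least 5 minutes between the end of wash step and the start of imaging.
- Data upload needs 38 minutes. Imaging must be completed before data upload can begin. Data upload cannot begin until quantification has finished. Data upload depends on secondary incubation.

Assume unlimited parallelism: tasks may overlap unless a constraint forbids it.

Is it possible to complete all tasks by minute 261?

Sample prep waits on its own release at minute 5, so it starts at minute 5 and finishes at 5 + 30 = minute 35.
After sample prep (finishes minute 35, plus 20-minute gap → minute 55), secondary incubation can start at minute 55 and finishes at minute 105.
After sample prep (finishes minute 35, plus 10-minute gap → minute 45), the centrifuge run can start at minute 45 and finishes at minute 100.
Staining waits on the centrifuge run (finishes minute 100), so it starts at minute 100 and finishes at 100 + 40 = minute 140.
Quantification needs all of sample prep (finishes minute 35); staining (finishes minute 140). That puts its earliest start at minute 140; it finishes at 140 + 15 = minute 155.
Wash step cannot start until the centrifuge run (finishes minute 100, plus 5-minute gap → minute 105); sample prep (finishes minute 35). The controlling bound is minute 105, so wash step finishes at 105 + 35 = minute 140.
Imaging waits on wash step (finishes minute 140, plus 5-minute gap → minute 145), so it starts at minute 145 and finishes at 145 + 60 = minute 205.
Data upload cannot start until imaging (finishes minute 205); quantification (finishes minute 155); secondary incubation (finishes minute 105). The controlling bound is minute 205, so data upload finishes at 205 + 38 = minute 243.
Every task is finished by minute 243, which is no later than the deadline of 261, so the schedule is feasible.

Yes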